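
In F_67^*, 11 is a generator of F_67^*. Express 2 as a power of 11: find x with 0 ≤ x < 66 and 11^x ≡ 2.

47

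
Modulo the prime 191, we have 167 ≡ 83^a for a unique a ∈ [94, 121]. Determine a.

Compute 83^94 mod 191 = 23, then multiply by 83 repeatedly:
  83^94=23  83^95=190  83^96=108  83^97=178  83^98=67
  83^99=22  83^100=107  83^101=95  83^102=54  83^103=89
  83^104=129  83^105=11  83^106=149  83^107=143  83^108=27
  83^109=140  83^110=160  83^111=101  83^112=170  83^113=167
Found 167 at exponent 113.

113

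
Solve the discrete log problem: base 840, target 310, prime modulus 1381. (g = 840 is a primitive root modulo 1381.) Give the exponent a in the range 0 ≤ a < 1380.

Baby-step giant-step with m = ceil(sqrt(1380)) = 38.
Baby table (840^j mod 1381 for j=0..37):
  0:1  1:840  2:1290  3:896  4:1376  5:1324  6:455  7:1044
  8:25  9:285  10:487  11:304  12:1256  13:1337  14:327  15:1242
  16:625  17:220  18:1127  19:695  20:1018  21:281  22:1270  23:668
  24:434  25:1357  26:555  27:803  28:592  29:120  30:1368  31:128
  32:1183  33:781  34:65  35:741  36:990  37:238
Giant step factor: 840^(-38) ≡ 1364 (mod 1381).
Scan 310·1364^i mod 1381 for i = 0, 1, …:
  i=0: 310   i=1: 254   i=2: 1206   i=3: 213
  i=4: 522   i=5: 793   i=6: 329   i=7: 1312
  i=8: 1173   i=9: 774     …   i=18: 1193
  i=19: 434
Match at i=19, j=24: a = 19·38 + 24 = 746.

746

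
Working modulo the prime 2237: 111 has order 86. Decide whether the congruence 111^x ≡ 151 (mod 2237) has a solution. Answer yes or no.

yes

151 ∈ ⟨111⟩ iff 151^86 ≡ 1 (mod 2237), since |⟨111⟩| = 86.
151^86 mod 2237 = 1.
Since 1 = 1, 151 lies in the subgroup.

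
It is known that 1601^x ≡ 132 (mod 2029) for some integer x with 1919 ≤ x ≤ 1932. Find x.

Compute 1601^1919 mod 2029 = 1935, then multiply by 1601 repeatedly:
  1601^1919=1935  1601^1920=1681  1601^1921=827  1601^1922=1119  1601^1923=1941
  1601^1924=1142  1601^1925=213  1601^1926=141  1601^1927=522  1601^1928=1803
  1601^1929=1365  1601^1930=132
Found 132 at exponent 1930.

1930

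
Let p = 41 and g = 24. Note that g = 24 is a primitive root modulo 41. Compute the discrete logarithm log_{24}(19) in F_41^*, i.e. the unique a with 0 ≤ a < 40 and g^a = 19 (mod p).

13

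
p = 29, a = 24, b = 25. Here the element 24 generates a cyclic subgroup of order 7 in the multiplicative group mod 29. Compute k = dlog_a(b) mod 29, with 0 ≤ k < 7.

Successive powers of 24 modulo 29:
  24^0=1  24^1=24  24^2=25
So 24^2 ≡ 25 (mod 29), giving k = 2.

2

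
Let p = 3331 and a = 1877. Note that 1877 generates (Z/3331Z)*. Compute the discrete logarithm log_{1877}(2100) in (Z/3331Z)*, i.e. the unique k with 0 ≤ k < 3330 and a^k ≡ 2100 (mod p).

Baby-step giant-step with m = ceil(sqrt(3330)) = 58.
Baby table (1877^j mod 3331 for j=0..57):
  0:1  1:1877  2:2262  3:2080  4:228  5:1588  6:2762  7:1238
  8:2019  9:2316  10:177  11:2460  12:654  13:1750  14:384  15:1272
  16:2548  17:2611  18:946  19:219  20:1350  21:2390  22:2504  23:3298
  24:1348  25:1967  26:1311  27:2469  28:892  29:2122  30:2449  31:3324
  32:185  33:821  34:2095  35:1735  36:2208  37:652  38:1327  39:2522
  40:443  41:2092  42:2766  43:2084  44:1074  45:643  46:1089  47:2150
  48:1709  49:40  50:1798  51:543  52:3256  53:2458  54:231  55:557
  56:2886  57:816
Giant step factor: 1877^(-58) ≡ 2180 (mod 3331).
Scan 2100·2180^i mod 3331 for i = 0, 1, …:
  i=0: 2100   i=1: 1206   i=2: 921   i=3: 2518
  i=4: 3083   i=5: 2313   i=6: 2537   i=7: 1200
  i=8: 1165   i=9: 1478     …   i=22: 1740
  i=23: 2522
Match at i=23, j=39: k = 23·58 + 39 = 1373.

1373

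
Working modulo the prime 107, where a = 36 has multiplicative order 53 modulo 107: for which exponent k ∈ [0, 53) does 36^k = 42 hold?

Baby-step giant-step with m = ceil(sqrt(53)) = 8.
Baby table (36^j mod 107 for j=0..7):
  0:1  1:36  2:12  3:4  4:37  5:48  6:16  7:41
Giant step factor: 36^(-8) ≡ 34 (mod 107).
Scan 42·34^i mod 107 for i = 0, 1, …:
  i=0: 42   i=1: 37
Match at i=1, j=4: k = 1·8 + 4 = 12.

12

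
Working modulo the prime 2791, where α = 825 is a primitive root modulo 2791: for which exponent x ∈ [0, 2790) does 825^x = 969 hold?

Baby-step giant-step with m = ceil(sqrt(2790)) = 53.
Baby table (825^j mod 2791 for j=0..52):
  0:1  1:825  2:2412  3:2708  4:1300  5:756  6:1307  7:949
  8:1445  9:368  10:2172  11:78  12:157  13:1139  14:1899  15:924
  16:357  17:1470  18:1456  19:1070  20:794  21:1956  22:502  23:1082
  24:2321  25:199  26:2297  27:2727  28:229  29:1928  30:2521  31:530
  32:1854  33:82  34:666  35:2414  36:1567  37:542  38:590  39:1116
  40:2461  41:1268  42:2266  43:2271  44:814  45:1710  46:1295  47:2213
  48:411  49:1364  50:527  51:2170  52:1219
Giant step factor: 825^(-53) ≡ 546 (mod 2791).
Scan 969·546^i mod 2791 for i = 0, 1, …:
  i=0: 969   i=1: 1575   i=2: 322   i=3: 2770
  i=4: 2489   i=5: 2568   i=6: 1046   i=7: 1752
  i=8: 2070   i=9: 2656   i=10: 1647   i=11: 560
  i=12: 1541   i=13: 1295
Match at i=13, j=46: x = 13·53 + 46 = 735.

735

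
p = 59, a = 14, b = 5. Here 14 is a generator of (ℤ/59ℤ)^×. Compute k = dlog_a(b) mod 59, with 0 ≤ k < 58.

40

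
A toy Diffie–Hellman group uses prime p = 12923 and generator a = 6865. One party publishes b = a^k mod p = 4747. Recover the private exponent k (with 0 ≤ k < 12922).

Baby-step giant-step with m = ceil(sqrt(12922)) = 114.
Baby table (6865^j mod 12923 for j=0..113):
  0:1  1:6865  2:10967  3:11980  4:728  5:9442  6:10485  7:11338
  8:141  9:11663  10:8510  11:9190  12:12187  13:253  14:5163  15:9129
  16:6958  17:3262  18:10994  19:3490  20:12531  21:9827  22:4295  23:7812
  24:11853  25:7637  26:12317  27:1016  28:9343  29:2846  30:11137  31:3037
  32:4206  33:4208  34:5015  35:1103  36:12140  37:673  38:6634  39:1758
  40:11511  41:11793  42:9273  43:447  44:5904  45:4432  46:4938  47:2341
  48:7676  49:8669  50:2270  51:11335  52:5392  53:4608  54:11339  55:7006
  56:9707  57:7567  58:9918  59:8706  60:10738  61:3578  62:9270  63:5698
  64:11772  65:7261  66:2754  67:12784  68:2067  69:501  70:1847  71:2192
  72:5708  73:2884  74:624  75:6247  76:7141  77:6026  78:1967  79:11843
  80:3602  81:6031  82:10446  83:2063  84:11810  85:9671  86:5964  87:2796
  88:3885  89:10376  90:12587  91:6577  92:11066  93:6696  94:929  95:6546
  96:5019  97:2717  98:4316  99:9824  100:9546  101:757  102:1759  103:5453
  104:9837  105:8330  106:1175  107:2423  108:1994  109:3353  110:2482  111:6416
  112:4256  113:11460
Giant step factor: 6865^(-114) ≡ 1329 (mod 12923).
Scan 4747·1329^i mod 12923 for i = 0, 1, …:
  i=0: 4747   i=1: 2339   i=2: 7011   i=3: 136
  i=4: 12745   i=5: 8975   i=6: 12769   i=7: 2102
  i=8: 2190   i=9: 2835     …   i=53: 6529
  i=54: 5708
Match at i=54, j=72: k = 54·114 + 72 = 6228.

6228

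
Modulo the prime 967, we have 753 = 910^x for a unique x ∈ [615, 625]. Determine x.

Compute 910^615 mod 967 = 636, then multiply by 910 repeatedly:
  910^615=636  910^616=494  910^617=852  910^618=753
Found 753 at exponent 618.

618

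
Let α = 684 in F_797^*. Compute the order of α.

The order of 684 must divide p − 1 = 796 = 2^2 · 199.
Divisors: 1, 2, 4, 199, 398, 796.
Check each in increasing order: 684^1 ≡ 684;  684^2 ≡ 17;  684^4 ≡ 289;  684^199 ≡ 215;  684^398 ≡ 796;  684^796 ≡ 1.
Smallest exponent giving 1 is 796.

796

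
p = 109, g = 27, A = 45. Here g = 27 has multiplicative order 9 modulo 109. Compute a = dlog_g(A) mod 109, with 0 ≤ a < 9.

Successive powers of 27 modulo 109:
  27^0=1  27^1=27  27^2=75  27^3=63  27^4=66  27^5=38
  27^6=45
So 27^6 ≡ 45 (mod 109), giving a = 6.

6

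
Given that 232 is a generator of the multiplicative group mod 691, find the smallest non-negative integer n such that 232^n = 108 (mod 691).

Baby-step giant-step with m = ceil(sqrt(690)) = 27.
Baby table (232^j mod 691 for j=0..26):
  0:1  1:232  2:617  3:107  4:639  5:374  6:393  7:655
  8:631  9:591  10:294  11:490  12:356  13:363  14:605  15:87
  16:145  17:472  18:326  19:313  20:61  21:332  22:323  23:308
  24:283  25:11  26:479
Giant step factor: 232^(-27) ≡ 191 (mod 691).
Scan 108·191^i mod 691 for i = 0, 1, …:
  i=0: 108   i=1: 589   i=2: 557   i=3: 664
  i=4: 371   i=5: 379   i=6: 525   i=7: 80
  i=8: 78   i=9: 387   i=10: 671   i=11: 326
Match at i=11, j=18: n = 11·27 + 18 = 315.

315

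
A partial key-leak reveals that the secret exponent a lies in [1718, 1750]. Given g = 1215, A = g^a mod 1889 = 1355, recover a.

Compute 1215^1718 mod 1889 = 920, then multiply by 1215 repeatedly:
  1215^1718=920  1215^1719=1401  1215^1720=226  1215^1721=685  1215^1722=1115
  1215^1723=312  1215^1724=1280  1215^1725=553  1215^1726=1300  1215^1727=296
  1215^1728=730  1215^1729=1009  1215^1730=1863  1215^1731=523  1215^1732=741
  1215^1733=1151  1215^1734=605  1215^1735=254  1215^1736=703  1215^1737=317
  1215^1738=1688  1215^1739=1355
Found 1355 at exponent 1739.

1739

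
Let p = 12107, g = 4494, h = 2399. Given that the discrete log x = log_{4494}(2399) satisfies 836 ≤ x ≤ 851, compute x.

Compute 4494^836 mod 12107 = 4443, then multiply by 4494 repeatedly:
  4494^836=4443  4494^837=2399
Found 2399 at exponent 837.

837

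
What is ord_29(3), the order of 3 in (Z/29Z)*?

28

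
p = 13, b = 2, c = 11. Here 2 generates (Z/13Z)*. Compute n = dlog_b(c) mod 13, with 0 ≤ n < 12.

7

Successive powers of 2 modulo 13:
  2^0=1  2^1=2  2^2=4  2^3=8  2^4=3  2^5=6
  2^6=12  2^7=11
So 2^7 ≡ 11 (mod 13), giving n = 7.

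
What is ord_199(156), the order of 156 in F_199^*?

18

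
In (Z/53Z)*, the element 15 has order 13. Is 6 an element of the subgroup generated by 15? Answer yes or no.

no

6 ∈ ⟨15⟩ iff 6^13 ≡ 1 (mod 53), since |⟨15⟩| = 13.
6^13 mod 53 = 52.
Since 52 ≠ 1, 6 does not lie in the subgroup.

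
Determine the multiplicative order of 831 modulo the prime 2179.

99

The order of 831 must divide p − 1 = 2178 = 2 · 3^2 · 11^2.
Divisors: 1, 2, 3, 6, 9, 11, 18, 22, 33, 66, 99, 121, 198, 242, 363, 726, 1089, 2178.
Check each in increasing order: 831^1 ≡ 831;  831^2 ≡ 1997;  831^3 ≡ 1288;  831^6 ≡ 725;  831^9 ≡ 1188;  831^11 ≡ 1684;  831^18 ≡ 1531;  831^22 ≡ 977;  831^33 ≡ 123;  831^66 ≡ 2055;  831^99 ≡ 1.
Smallest exponent giving 1 is 99.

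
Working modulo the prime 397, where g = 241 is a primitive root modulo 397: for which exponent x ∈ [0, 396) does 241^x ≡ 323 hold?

Baby-step giant-step with m = ceil(sqrt(396)) = 20.
Baby table (241^j mod 397 for j=0..19):
  0:1  1:241  2:119  3:95  4:266  5:189  6:291  7:259
  8:90  9:252  10:388  11:213  12:120  13:336  14:385  15:284
  16:160  17:51  18:381  19:114
Giant step factor: 241^(-20) ≡ 348 (mod 397).
Scan 323·348^i mod 397 for i = 0, 1, …:
  i=0: 323   i=1: 53   i=2: 182   i=3: 213
Match at i=3, j=11: x = 3·20 + 11 = 71.

71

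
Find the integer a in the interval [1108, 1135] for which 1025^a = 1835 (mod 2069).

1118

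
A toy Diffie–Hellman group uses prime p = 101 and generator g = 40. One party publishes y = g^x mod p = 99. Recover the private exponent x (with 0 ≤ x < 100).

13

Baby-step giant-step with m = ceil(sqrt(100)) = 10.
Baby table (40^j mod 101 for j=0..9):
  0:1  1:40  2:85  3:67  4:54  5:39  6:45  7:83
  8:88  9:86
Giant step factor: 40^(-10) ≡ 17 (mod 101).
Scan 99·17^i mod 101 for i = 0, 1, …:
  i=0: 99   i=1: 67
Match at i=1, j=3: x = 1·10 + 3 = 13.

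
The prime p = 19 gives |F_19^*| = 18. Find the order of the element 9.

9

The order of 9 must divide p − 1 = 18 = 2 · 3^2.
Divisors: 1, 2, 3, 6, 9, 18.
Check each in increasing order: 9^1 ≡ 9;  9^2 ≡ 5;  9^3 ≡ 7;  9^6 ≡ 11;  9^9 ≡ 1.
Smallest exponent giving 1 is 9.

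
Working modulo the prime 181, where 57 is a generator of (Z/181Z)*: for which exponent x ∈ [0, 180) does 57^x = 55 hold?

118

Baby-step giant-step with m = ceil(sqrt(180)) = 14.
Baby table (57^j mod 181 for j=0..13):
  0:1  1:57  2:172  3:30  4:81  5:92  6:176  7:77
  8:45  9:31  10:138  11:83  12:25  13:158
Giant step factor: 57^(-14) ≡ 37 (mod 181).
Scan 55·37^i mod 181 for i = 0, 1, …:
  i=0: 55   i=1: 44   i=2: 180   i=3: 144
  i=4: 79   i=5: 27   i=6: 94   i=7: 39
  i=8: 176
Match at i=8, j=6: x = 8·14 + 6 = 118.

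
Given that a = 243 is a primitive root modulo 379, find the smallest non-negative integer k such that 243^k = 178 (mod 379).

194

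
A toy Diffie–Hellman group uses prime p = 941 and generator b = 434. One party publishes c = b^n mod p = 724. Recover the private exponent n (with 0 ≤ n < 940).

Baby-step giant-step with m = ceil(sqrt(940)) = 31.
Baby table (434^j mod 941 for j=0..30):
  0:1  1:434  2:156  3:893  4:811  5:40  6:422  7:594
  8:903  9:446  10:659  11:883  12:235  13:362  14:902  15:12
  16:503  17:931  18:365  19:322  20:480  21:359  22:541  23:485
  24:647  25:380  26:245  27:938  28:580  29:473  30:144
Giant step factor: 434^(-31) ≡ 263 (mod 941).
Scan 724·263^i mod 941 for i = 0, 1, …:
  i=0: 724   i=1: 330   i=2: 218   i=3: 874
  i=4: 258   i=5: 102   i=6: 478   i=7: 561
  i=8: 747   i=9: 733     …   i=21: 641
  i=22: 144
Match at i=22, j=30: n = 22·31 + 30 = 712.

712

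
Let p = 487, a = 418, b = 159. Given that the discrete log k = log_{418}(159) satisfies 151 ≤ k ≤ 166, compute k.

159

Compute 418^151 mod 487 = 13, then multiply by 418 repeatedly:
  418^151=13  418^152=77  418^153=44  418^154=373  418^155=74
  418^156=251  418^157=213  418^158=400  418^159=159
Found 159 at exponent 159.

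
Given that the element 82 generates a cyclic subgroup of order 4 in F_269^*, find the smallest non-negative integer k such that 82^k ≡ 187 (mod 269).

Successive powers of 82 modulo 269:
  82^0=1  82^1=82  82^2=268  82^3=187
So 82^3 ≡ 187 (mod 269), giving k = 3.

3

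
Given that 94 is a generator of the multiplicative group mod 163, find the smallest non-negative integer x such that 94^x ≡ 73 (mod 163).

55

Baby-step giant-step with m = ceil(sqrt(162)) = 13.
Baby table (94^j mod 163 for j=0..12):
  0:1  1:94  2:34  3:99  4:15  5:106  6:21  7:18
  8:62  9:123  10:152  11:107  12:115
Giant step factor: 94^(-13) ≡ 116 (mod 163).
Scan 73·116^i mod 163 for i = 0, 1, …:
  i=0: 73   i=1: 155   i=2: 50   i=3: 95
  i=4: 99
Match at i=4, j=3: x = 4·13 + 3 = 55.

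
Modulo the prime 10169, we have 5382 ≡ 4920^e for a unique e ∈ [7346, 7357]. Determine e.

7350

Compute 4920^7346 mod 10169 = 5517, then multiply by 4920 repeatedly:
  4920^7346=5517  4920^7347=2579  4920^7348=7937  4920^7349=1080  4920^7350=5382
Found 5382 at exponent 7350.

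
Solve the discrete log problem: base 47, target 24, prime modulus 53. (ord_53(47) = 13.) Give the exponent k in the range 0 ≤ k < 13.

4

Successive powers of 47 modulo 53:
  47^0=1  47^1=47  47^2=36  47^3=49  47^4=24
So 47^4 ≡ 24 (mod 53), giving k = 4.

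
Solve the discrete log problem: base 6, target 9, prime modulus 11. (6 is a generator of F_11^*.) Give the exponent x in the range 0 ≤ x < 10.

4

Successive powers of 6 modulo 11:
  6^0=1  6^1=6  6^2=3  6^3=7  6^4=9
So 6^4 ≡ 9 (mod 11), giving x = 4.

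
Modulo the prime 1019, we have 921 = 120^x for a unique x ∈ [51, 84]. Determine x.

Compute 120^51 mod 1019 = 874, then multiply by 120 repeatedly:
  120^51=874  120^52=942  120^53=950  120^54=891  120^55=944
  120^56=171  120^57=140  120^58=496  120^59=418  120^60=229
  120^61=986  120^62=116  120^63=673  120^64=259  120^65=510
  120^66=60  120^67=67  120^68=907  120^69=826  120^70=277
  120^71=632  120^72=434  120^73=111  120^74=73  120^75=608
  120^76=611  120^77=971  120^78=354  120^79=701  120^80=562
  120^81=186  120^82=921
Found 921 at exponent 82.

82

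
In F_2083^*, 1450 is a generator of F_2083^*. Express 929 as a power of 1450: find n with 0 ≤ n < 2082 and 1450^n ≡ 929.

348

Baby-step giant-step with m = ceil(sqrt(2082)) = 46.
Baby table (1450^j mod 2083 for j=0..45):
  0:1  1:1450  2:753  3:358  4:433  5:867  6:1101  7:872
  8:19  9:471  10:1809  11:553  12:1978  13:1892  14:89  15:1987
  16:361  17:617  18:1043  19:92  20:88  21:537  22:1691  23:259
  24:610  25:1308  26:1070  27:1748  28:1672  29:1871  30:884  31:755
  32:1175  33:1939  34:1583  35:1967  36:523  37:138  38:132  39:1847
  40:1495  41:1430  42:915  43:1962  44:1605  45:539
Giant step factor: 1450^(-46) ≡ 1240 (mod 2083).
Scan 929·1240^i mod 2083 for i = 0, 1, …:
  i=0: 929   i=1: 61   i=2: 652   i=3: 276
  i=4: 628   i=5: 1761   i=6: 656   i=7: 1070
Match at i=7, j=26: n = 7·46 + 26 = 348.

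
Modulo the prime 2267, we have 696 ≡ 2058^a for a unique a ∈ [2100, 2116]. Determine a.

Compute 2058^2100 mod 2267 = 1437, then multiply by 2058 repeatedly:
  2058^2100=1437  2058^2101=1178  2058^2102=901  2058^2103=2119  2058^2104=1461
  2058^2105=696
Found 696 at exponent 2105.

2105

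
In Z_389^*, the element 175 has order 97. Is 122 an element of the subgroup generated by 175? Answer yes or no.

122 ∈ ⟨175⟩ iff 122^97 ≡ 1 (mod 389), since |⟨175⟩| = 97.
122^97 mod 389 = 1.
Since 1 = 1, 122 lies in the subgroup.

yes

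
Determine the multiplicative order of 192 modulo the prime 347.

The order of 192 must divide p − 1 = 346 = 2 · 173.
Divisors: 1, 2, 173, 346.
Check each in increasing order: 192^1 ≡ 192;  192^2 ≡ 82;  192^173 ≡ 1.
Smallest exponent giving 1 is 173.

173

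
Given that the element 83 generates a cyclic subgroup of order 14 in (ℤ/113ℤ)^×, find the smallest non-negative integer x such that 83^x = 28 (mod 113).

12

Successive powers of 83 modulo 113:
  83^0=1  83^1=83  83^2=109  83^3=7  83^4=16  83^5=85
  83^6=49  83^7=112  83^8=30  83^9=4  83^10=106  83^11=97
  83^12=28
So 83^12 ≡ 28 (mod 113), giving x = 12.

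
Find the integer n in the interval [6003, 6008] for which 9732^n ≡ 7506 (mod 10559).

6006

Compute 9732^6003 mod 10559 = 6233, then multiply by 9732 repeatedly:
  9732^6003=6233  9732^6004=8660  9732^6005=7741  9732^6006=7506
Found 7506 at exponent 6006.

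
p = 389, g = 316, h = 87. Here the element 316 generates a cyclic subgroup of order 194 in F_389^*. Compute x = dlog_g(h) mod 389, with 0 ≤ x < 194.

Baby-step giant-step with m = ceil(sqrt(194)) = 14.
Baby table (316^j mod 389 for j=0..13):
  0:1  1:316  2:272  3:372  4:74  5:44  6:289  7:298
  8:30  9:144  10:380  11:268  12:275  13:153
Giant step factor: 316^(-14) ≡ 66 (mod 389).
Scan 87·66^i mod 389 for i = 0, 1, …:
  i=0: 87   i=1: 296   i=2: 86   i=3: 230
  i=4: 9   i=5: 205   i=6: 304   i=7: 225
  i=8: 68   i=9: 209   i=10: 179   i=11: 144
Match at i=11, j=9: x = 11·14 + 9 = 163.

163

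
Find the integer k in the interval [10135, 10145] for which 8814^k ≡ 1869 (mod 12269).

Compute 8814^10135 mod 12269 = 1869, then multiply by 8814 repeatedly:
  8814^10135=1869
Found 1869 at exponent 10135.

10135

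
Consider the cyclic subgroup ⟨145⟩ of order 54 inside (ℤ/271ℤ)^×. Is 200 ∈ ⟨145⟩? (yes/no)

no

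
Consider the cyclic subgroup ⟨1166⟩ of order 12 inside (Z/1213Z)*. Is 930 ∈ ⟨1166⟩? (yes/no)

no

⟨1166⟩ has order 12; its elements mod 1213 are {1, 47, 217, 218, 495, 542, 671, 718, 995, 996, 1166, 1212}.
930 is not in this set.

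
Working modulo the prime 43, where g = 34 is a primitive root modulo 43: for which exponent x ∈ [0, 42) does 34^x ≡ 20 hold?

Successive powers of 34 modulo 43:
  34^0=1  34^1=34  34^2=38  34^3=2  34^4=25  34^5=33
  34^6=4  34^7=7  34^8=23  34^9=8  34^10=14  34^11=3
  34^12=16  34^13=28  34^14=6  34^15=32  34^16=13  34^17=12
  34^18=21  34^19=26  34^20=24  34^21=42  34^22=9  34^23=5
  34^24=41  34^25=18  34^26=10  34^27=39  34^28=36  34^29=20
So 34^29 ≡ 20 (mod 43), giving x = 29.

29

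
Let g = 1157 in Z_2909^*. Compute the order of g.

The order of 1157 must divide p − 1 = 2908 = 2^2 · 727.
Divisors: 1, 2, 4, 727, 1454, 2908.
Check each in increasing order: 1157^1 ≡ 1157;  1157^2 ≡ 509;  1157^4 ≡ 180;  1157^727 ≡ 878;  1157^1454 ≡ 2908;  1157^2908 ≡ 1.
Smallest exponent giving 1 is 2908.

2908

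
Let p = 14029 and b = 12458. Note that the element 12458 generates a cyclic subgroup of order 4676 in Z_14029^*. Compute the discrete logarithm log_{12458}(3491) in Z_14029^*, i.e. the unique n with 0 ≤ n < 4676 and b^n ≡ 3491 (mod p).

2933

Baby-step giant-step with m = ceil(sqrt(4676)) = 69.
Baby table (12458^j mod 14029 for j=0..68):
  0:1  1:12458  2:12966  3:522  4:7649  5:6274  6:5933  7:8542
  8:6271  9:10646  10:11731  11:4705  12:1728  13:6938  14:935  15:4160
  16:2154  17:11084  18:11054  19:2068  20:5900  21:4269  22:13292  23:7449
  24:11836  25:8098  26:2345  27:5632  28:4427  29:3567  30:7843  31:10138
  32:10146  33:11607  34:3103  35:7279  36:12355  37:6431  38:11808  39:9999
  40:4051  41:5045  42:690  43:10272  44:10067  45:9455  46:2906  47:8128
  48:11331  49:1800  50:6058  51:8573  52:13686  53:5751  54:13884  55:3331
  56:13845  57:8484  58:13215  59:2155  60:9513  61:9991  62:2590  63:13549
  64:10543  65:5196  66:1962  67:4078  68:4715
Giant step factor: 12458^(-69) ≡ 597 (mod 14029).
Scan 3491·597^i mod 14029 for i = 0, 1, …:
  i=0: 3491   i=1: 7835   i=2: 5838   i=3: 6094
  i=4: 4607   i=5: 695   i=6: 8074   i=7: 8231
  i=8: 3757   i=9: 12318     …   i=41: 5417
  i=42: 7279
Match at i=42, j=35: n = 42·69 + 35 = 2933.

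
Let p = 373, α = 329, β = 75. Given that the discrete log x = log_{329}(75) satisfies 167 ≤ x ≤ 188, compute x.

168

Compute 329^167 mod 373 = 295, then multiply by 329 repeatedly:
  329^167=295  329^168=75
Found 75 at exponent 168.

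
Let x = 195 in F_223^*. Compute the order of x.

74

The order of 195 must divide p − 1 = 222 = 2 · 3 · 37.
Divisors: 1, 2, 3, 6, 37, 74, 111, 222.
Check each in increasing order: 195^1 ≡ 195;  195^2 ≡ 115;  195^3 ≡ 125;  195^6 ≡ 15;  195^37 ≡ 222;  195^74 ≡ 1.
Smallest exponent giving 1 is 74.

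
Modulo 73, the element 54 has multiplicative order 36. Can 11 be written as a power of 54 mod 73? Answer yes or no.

11 ∈ ⟨54⟩ iff 11^36 ≡ 1 (mod 73), since |⟨54⟩| = 36.
11^36 mod 73 = 72.
Since 72 ≠ 1, 11 does not lie in the subgroup.

no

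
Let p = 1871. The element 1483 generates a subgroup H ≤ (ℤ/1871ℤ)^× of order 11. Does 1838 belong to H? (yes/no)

yes

1838 ∈ ⟨1483⟩ iff 1838^11 ≡ 1 (mod 1871), since |⟨1483⟩| = 11.
1838^11 mod 1871 = 1.
Since 1 = 1, 1838 lies in the subgroup.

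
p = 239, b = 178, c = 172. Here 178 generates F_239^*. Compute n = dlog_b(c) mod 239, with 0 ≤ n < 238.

203

Baby-step giant-step with m = ceil(sqrt(238)) = 16.
Baby table (178^j mod 239 for j=0..15):
  0:1  1:178  2:136  3:69  4:93  5:63  6:220  7:203
  8:45  9:123  10:145  11:237  12:122  13:206  14:101  15:53
Giant step factor: 178^(-16) ≡ 55 (mod 239).
Scan 172·55^i mod 239 for i = 0, 1, …:
  i=0: 172   i=1: 139   i=2: 236   i=3: 74
  i=4: 7   i=5: 146   i=6: 143   i=7: 217
  i=8: 224   i=9: 131   i=10: 35   i=11: 13
  i=12: 237
Match at i=12, j=11: n = 12·16 + 11 = 203.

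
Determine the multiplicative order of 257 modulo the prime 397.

66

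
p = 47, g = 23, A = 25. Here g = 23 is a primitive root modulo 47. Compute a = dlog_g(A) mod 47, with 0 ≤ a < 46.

Baby-step giant-step with m = ceil(sqrt(46)) = 7.
Baby table (23^j mod 47 for j=0..6):
  0:1  1:23  2:12  3:41  4:3  5:22  6:36
Giant step factor: 23^(-7) ≡ 13 (mod 47).
Scan 25·13^i mod 47 for i = 0, 1, …:
  i=0: 25   i=1: 43   i=2: 42   i=3: 29
  i=4: 1
Match at i=4, j=0: a = 4·7 + 0 = 28.

28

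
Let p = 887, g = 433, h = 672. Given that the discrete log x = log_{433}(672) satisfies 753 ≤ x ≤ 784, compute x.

Compute 433^753 mod 887 = 662, then multiply by 433 repeatedly:
  433^753=662  433^754=145  433^755=695  433^756=242  433^757=120
  433^758=514  433^759=812  433^760=344  433^761=823  433^762=672
Found 672 at exponent 762.

762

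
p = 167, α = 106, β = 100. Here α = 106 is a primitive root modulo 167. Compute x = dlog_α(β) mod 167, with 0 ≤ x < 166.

44

Baby-step giant-step with m = ceil(sqrt(166)) = 13.
Baby table (106^j mod 167 for j=0..12):
  0:1  1:106  2:47  3:139  4:38  5:20  6:116  7:105
  8:108  9:92  10:66  11:149  12:96
Giant step factor: 106^(-13) ≡ 91 (mod 167).
Scan 100·91^i mod 167 for i = 0, 1, …:
  i=0: 100   i=1: 82   i=2: 114   i=3: 20
Match at i=3, j=5: x = 3·13 + 5 = 44.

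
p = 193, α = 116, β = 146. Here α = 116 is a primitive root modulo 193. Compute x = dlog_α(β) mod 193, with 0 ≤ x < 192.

67

Baby-step giant-step with m = ceil(sqrt(192)) = 14.
Baby table (116^j mod 193 for j=0..13):
  0:1  1:116  2:139  3:105  4:21  5:120  6:24  7:82
  8:55  9:11  10:118  11:178  12:190  13:38
Giant step factor: 116^(-14) ≡ 56 (mod 193).
Scan 146·56^i mod 193 for i = 0, 1, …:
  i=0: 146   i=1: 70   i=2: 60   i=3: 79
  i=4: 178
Match at i=4, j=11: x = 4·14 + 11 = 67.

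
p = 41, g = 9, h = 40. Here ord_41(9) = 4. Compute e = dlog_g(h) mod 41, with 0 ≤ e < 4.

Successive powers of 9 modulo 41:
  9^0=1  9^1=9  9^2=40
So 9^2 ≡ 40 (mod 41), giving e = 2.

2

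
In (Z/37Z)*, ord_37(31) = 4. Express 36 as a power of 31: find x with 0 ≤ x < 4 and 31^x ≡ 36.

2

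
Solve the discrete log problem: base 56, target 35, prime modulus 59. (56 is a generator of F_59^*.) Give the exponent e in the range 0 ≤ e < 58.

26

Baby-step giant-step with m = ceil(sqrt(58)) = 8.
Baby table (56^j mod 59 for j=0..7):
  0:1  1:56  2:9  3:32  4:22  5:52  6:21  7:55
Giant step factor: 56^(-8) ≡ 5 (mod 59).
Scan 35·5^i mod 59 for i = 0, 1, …:
  i=0: 35   i=1: 57   i=2: 49   i=3: 9
Match at i=3, j=2: e = 3·8 + 2 = 26.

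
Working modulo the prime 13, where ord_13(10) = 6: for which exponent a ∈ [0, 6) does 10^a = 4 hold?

Successive powers of 10 modulo 13:
  10^0=1  10^1=10  10^2=9  10^3=12  10^4=3  10^5=4
So 10^5 ≡ 4 (mod 13), giving a = 5.

5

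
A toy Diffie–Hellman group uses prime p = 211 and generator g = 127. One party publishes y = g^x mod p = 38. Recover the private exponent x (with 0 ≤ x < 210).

95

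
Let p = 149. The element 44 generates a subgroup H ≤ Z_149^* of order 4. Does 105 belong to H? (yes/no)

105 ∈ ⟨44⟩ iff 105^4 ≡ 1 (mod 149), since |⟨44⟩| = 4.
105^4 mod 149 = 1.
Since 1 = 1, 105 lies in the subgroup.

yes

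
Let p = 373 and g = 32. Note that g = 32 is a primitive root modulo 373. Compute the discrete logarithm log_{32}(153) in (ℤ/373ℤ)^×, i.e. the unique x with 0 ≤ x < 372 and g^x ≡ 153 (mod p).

46

Baby-step giant-step with m = ceil(sqrt(372)) = 20.
Baby table (32^j mod 373 for j=0..19):
  0:1  1:32  2:278  3:317  4:73  5:98  6:152  7:15
  8:107  9:67  10:279  11:349  12:351  13:42  14:225  15:113
  16:259  17:82  18:13  19:43
Giant step factor: 32^(-20) ≡ 209 (mod 373).
Scan 153·209^i mod 373 for i = 0, 1, …:
  i=0: 153   i=1: 272   i=2: 152
Match at i=2, j=6: x = 2·20 + 6 = 46.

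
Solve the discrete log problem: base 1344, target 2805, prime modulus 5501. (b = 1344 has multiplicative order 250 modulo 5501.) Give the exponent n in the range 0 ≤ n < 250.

Baby-step giant-step with m = ceil(sqrt(250)) = 16.
Baby table (1344^j mod 5501 for j=0..15):
  0:1  1:1344  2:2008  3:3262  4:5332  5:3906  6:1710  7:4323
  8:1056  9:6  10:2563  11:1046  12:3069  13:4487  14:1432  15:4759
Giant step factor: 1344^(-16) ≡ 667 (mod 5501).
Scan 2805·667^i mod 5501 for i = 0, 1, …:
  i=0: 2805   i=1: 595   i=2: 793   i=3: 835
  i=4: 1344
Match at i=4, j=1: n = 4·16 + 1 = 65.

65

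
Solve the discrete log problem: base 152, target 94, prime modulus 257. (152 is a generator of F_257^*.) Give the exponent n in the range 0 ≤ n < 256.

Baby-step giant-step with m = ceil(sqrt(256)) = 16.
Baby table (152^j mod 257 for j=0..15):
  0:1  1:152  2:231  3:160  4:162  5:209  6:157  7:220
  8:30  9:191  10:248  11:174  12:234  13:102  14:84  15:175
Giant step factor: 152^(-16) ≡ 2 (mod 257).
Scan 94·2^i mod 257 for i = 0, 1, …:
  i=0: 94   i=1: 188   i=2: 119   i=3: 238
  i=4: 219   i=5: 181   i=6: 105   i=7: 210
  i=8: 163   i=9: 69     …   i=13: 76
  i=14: 152
Match at i=14, j=1: n = 14·16 + 1 = 225.

225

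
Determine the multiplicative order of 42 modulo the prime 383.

191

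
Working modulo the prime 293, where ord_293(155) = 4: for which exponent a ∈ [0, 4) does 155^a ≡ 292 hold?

Successive powers of 155 modulo 293:
  155^0=1  155^1=155  155^2=292
So 155^2 ≡ 292 (mod 293), giving a = 2.

2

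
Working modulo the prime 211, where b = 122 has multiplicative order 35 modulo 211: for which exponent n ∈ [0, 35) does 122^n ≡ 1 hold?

0

Successive powers of 122 modulo 211:
  122^0=1
So 122^0 ≡ 1 (mod 211), giving n = 0.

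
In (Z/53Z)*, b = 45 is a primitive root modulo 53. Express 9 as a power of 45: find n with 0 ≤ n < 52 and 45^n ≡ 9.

Baby-step giant-step with m = ceil(sqrt(52)) = 8.
Baby table (45^j mod 53 for j=0..7):
  0:1  1:45  2:11  3:18  4:15  5:39  6:6  7:5
Giant step factor: 45^(-8) ≡ 49 (mod 53).
Scan 9·49^i mod 53 for i = 0, 1, …:
  i=0: 9   i=1: 17   i=2: 38   i=3: 7
  i=4: 25   i=5: 6
Match at i=5, j=6: n = 5·8 + 6 = 46.

46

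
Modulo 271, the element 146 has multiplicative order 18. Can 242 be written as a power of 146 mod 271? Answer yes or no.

yes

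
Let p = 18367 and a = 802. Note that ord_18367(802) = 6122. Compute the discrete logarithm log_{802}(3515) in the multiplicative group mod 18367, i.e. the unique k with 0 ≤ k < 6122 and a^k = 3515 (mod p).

5922

Baby-step giant-step with m = ceil(sqrt(6122)) = 79.
Baby table (802^j mod 18367 for j=0..78):
  0:1  1:802  2:359  3:12413  4:312  5:11453  6:1806  7:15786
  8:5509  9:10138  10:12462  11:2876  12:10677  13:3932  14:12707  15:15696
  16:6797  17:14562  18:15679  19:11530  20:8459  21:6695  22:6226  23:15795
  24:12727  25:13369  26:13977  27:5684  28:3552  29:1819  30:7845  31:10176
  32:6204  33:16518  34:4829  35:15788  36:7113  37:10856  38:554  39:3500
  40:15216  41:7544  42:7545  43:8347  44:8706  45:2752  46:3064  47:14517
  48:16323  49:13742  50:884  51:11022  52:5117  53:7993  54:303  55:4235
  56:16942  57:14271  58:2701  59:17263  60:14575  61:7738  62:16197  63:4525
  64:10751  65:8179  66:2539  67:15908  68:11518  69:17202  70:2387  71:4206
  72:12051  73:3860  74:10064  75:8215  76:13044  77:10465  78:17578
Giant step factor: 802^(-79) ≡ 4875 (mod 18367).
Scan 3515·4875^i mod 18367 for i = 0, 1, …:
  i=0: 3515   i=1: 17581   i=2: 6953   i=3: 8760
  i=4: 1725   i=5: 15656   i=6: 8115   i=7: 16474
  i=8: 10226   i=9: 3712     …   i=73: 8265
  i=74: 13044
Match at i=74, j=76: k = 74·79 + 76 = 5922.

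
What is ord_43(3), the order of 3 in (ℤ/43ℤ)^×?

42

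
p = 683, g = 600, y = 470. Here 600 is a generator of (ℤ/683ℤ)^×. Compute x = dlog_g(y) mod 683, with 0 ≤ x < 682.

Baby-step giant-step with m = ceil(sqrt(682)) = 27.
Baby table (600^j mod 683 for j=0..26):
  0:1  1:600  2:59  3:567  4:66  5:669  6:479  7:540
  8:258  9:442  10:196  11:124  12:636  13:486  14:642  15:671
  16:313  17:658  18:26  19:574  20:168  21:399  22:350  23:319
  24:160  25:380  26:561
Giant step factor: 600^(-27) ≡ 132 (mod 683).
Scan 470·132^i mod 683 for i = 0, 1, …:
  i=0: 470   i=1: 570   i=2: 110   i=3: 177
  i=4: 142   i=5: 303   i=6: 382   i=7: 565
  i=8: 133   i=9: 481     …   i=17: 62
  i=18: 671
Match at i=18, j=15: x = 18·27 + 15 = 501.

501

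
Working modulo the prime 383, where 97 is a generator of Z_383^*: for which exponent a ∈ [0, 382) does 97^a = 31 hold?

80

Baby-step giant-step with m = ceil(sqrt(382)) = 20.
Baby table (97^j mod 383 for j=0..19):
  0:1  1:97  2:217  3:367  4:363  5:358  6:256  7:320
  8:17  9:117  10:242  11:111  12:43  13:341  14:139  15:78
  16:289  17:74  18:284  19:355
Giant step factor: 97^(-20) ≡ 186 (mod 383).
Scan 31·186^i mod 383 for i = 0, 1, …:
  i=0: 31   i=1: 21   i=2: 76   i=3: 348
  i=4: 1
Match at i=4, j=0: a = 4·20 + 0 = 80.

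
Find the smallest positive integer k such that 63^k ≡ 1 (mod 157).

156

The order of 63 must divide p − 1 = 156 = 2^2 · 3 · 13.
Divisors: 1, 2, 3, 4, 6, 12, 13, 26, 39, 52, 78, 156.
Check each in increasing order: 63^1 ≡ 63;  63^2 ≡ 44;  63^3 ≡ 103;  63^4 ≡ 52;  63^6 ≡ 90;  63^12 ≡ 93;  63^13 ≡ 50;  63^26 ≡ 145;  63^39 ≡ 28;  63^52 ≡ 144;  63^78 ≡ 156;  63^156 ≡ 1.
Smallest exponent giving 1 is 156.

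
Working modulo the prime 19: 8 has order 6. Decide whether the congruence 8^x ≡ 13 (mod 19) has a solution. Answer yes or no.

no

13 ∈ ⟨8⟩ iff 13^6 ≡ 1 (mod 19), since |⟨8⟩| = 6.
13^6 mod 19 = 11.
Since 11 ≠ 1, 13 does not lie in the subgroup.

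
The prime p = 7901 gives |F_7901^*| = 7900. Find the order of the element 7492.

The order of 7492 must divide p − 1 = 7900 = 2^2 · 5^2 · 79.
Divisors: 1, 2, 4, 5, 10, 20, 25, 50, 79, 100, 158, 316, 395, 790, 1580, 1975, 3950, 7900.
Check each in increasing order: 7492^1 ≡ 7492;  7492^2 ≡ 1360;  7492^4 ≡ 766;  7492^5 ≡ 2746;  7492^10 ≡ 2962;  7492^20 ≡ 3334;  7492^25 ≡ 5806;  7492^50 ≡ 3970;  7492^79 ≡ 2846;  7492^100 ≡ 6306;  7492^158 ≡ 1191;  7492^316 ≡ 4202;  7492^395 ≡ 4679;  7492^790 ≡ 7271;  7492^1580 ≡ 1850;  7492^1975 ≡ 4555;  7492^3950 ≡ 7900;  7492^7900 ≡ 1.
Smallest exponent giving 1 is 7900.

7900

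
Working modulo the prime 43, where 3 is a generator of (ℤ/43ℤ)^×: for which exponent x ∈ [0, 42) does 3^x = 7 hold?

35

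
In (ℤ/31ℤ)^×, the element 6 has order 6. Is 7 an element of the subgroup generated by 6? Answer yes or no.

no

⟨6⟩ has order 6; its elements mod 31 are {1, 5, 6, 25, 26, 30}.
7 is not in this set.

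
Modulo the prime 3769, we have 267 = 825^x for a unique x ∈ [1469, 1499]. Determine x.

1489

Compute 825^1469 mod 3769 = 1509, then multiply by 825 repeatedly:
  825^1469=1509  825^1470=1155  825^1471=3087  825^1472=2700  825^1473=21
  825^1474=2249  825^1475=1077  825^1476=2810  825^1477=315  825^1478=3583
  825^1479=1079  825^1480=691  825^1481=956  825^1482=979  825^1483=1109
  825^1484=2827  825^1485=3033  825^1486=3378  825^1487=1559  825^1488=946
  825^1489=267
Found 267 at exponent 1489.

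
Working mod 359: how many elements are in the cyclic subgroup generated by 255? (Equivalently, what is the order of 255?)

179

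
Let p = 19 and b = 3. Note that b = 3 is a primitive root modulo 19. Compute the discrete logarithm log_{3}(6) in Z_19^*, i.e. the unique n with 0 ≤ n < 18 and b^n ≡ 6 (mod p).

8

Successive powers of 3 modulo 19:
  3^0=1  3^1=3  3^2=9  3^3=8  3^4=5  3^5=15
  3^6=7  3^7=2  3^8=6
So 3^8 ≡ 6 (mod 19), giving n = 8.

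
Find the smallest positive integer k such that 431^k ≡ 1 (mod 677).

The order of 431 must divide p − 1 = 676 = 2^2 · 13^2.
Divisors: 1, 2, 4, 13, 26, 52, 169, 338, 676.
Check each in increasing order: 431^1 ≡ 431;  431^2 ≡ 263;  431^4 ≡ 115;  431^13 ≡ 676;  431^26 ≡ 1.
Smallest exponent giving 1 is 26.

26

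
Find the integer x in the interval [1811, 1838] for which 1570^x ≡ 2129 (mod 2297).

Compute 1570^1811 mod 2297 = 434, then multiply by 1570 repeatedly:
  1570^1811=434  1570^1812=1468  1570^1813=869  1570^1814=2209  1570^1815=1957
  1570^1816=1401  1570^1817=1341  1570^1818=1318  1570^1819=1960  1570^1820=1517
  1570^1821=1998  1570^1822=1455  1570^1823=1132  1570^1824=1659  1570^1825=2129
Found 2129 at exponent 1825.

1825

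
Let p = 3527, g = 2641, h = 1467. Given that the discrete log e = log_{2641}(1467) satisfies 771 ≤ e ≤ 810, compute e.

807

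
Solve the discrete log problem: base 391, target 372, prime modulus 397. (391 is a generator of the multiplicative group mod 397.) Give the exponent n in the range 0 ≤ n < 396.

280

Baby-step giant-step with m = ceil(sqrt(396)) = 20.
Baby table (391^j mod 397 for j=0..19):
  0:1  1:391  2:36  3:181  4:105  5:164  6:207  7:346
  8:306  9:149  10:297  11:203  12:370  13:162  14:219  15:274
  16:341  17:336  18:366  19:186
Giant step factor: 391^(-20) ≡ 90 (mod 397).
Scan 372·90^i mod 397 for i = 0, 1, …:
  i=0: 372   i=1: 132   i=2: 367   i=3: 79
  i=4: 361   i=5: 333   i=6: 195   i=7: 82
  i=8: 234   i=9: 19     …   i=13: 75
  i=14: 1
Match at i=14, j=0: n = 14·20 + 0 = 280.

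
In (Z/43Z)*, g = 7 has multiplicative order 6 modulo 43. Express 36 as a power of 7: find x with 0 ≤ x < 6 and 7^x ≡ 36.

Successive powers of 7 modulo 43:
  7^0=1  7^1=7  7^2=6  7^3=42  7^4=36
So 7^4 ≡ 36 (mod 43), giving x = 4.

4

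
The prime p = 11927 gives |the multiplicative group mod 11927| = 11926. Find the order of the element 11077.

The order of 11077 must divide p − 1 = 11926 = 2 · 67 · 89.
Divisors: 1, 2, 67, 89, 134, 178, 5963, 11926.
Check each in increasing order: 11077^1 ≡ 11077;  11077^2 ≡ 6880;  11077^67 ≡ 11723;  11077^89 ≡ 6687;  11077^134 ≡ 5835;  11077^178 ≡ 1646;  11077^5963 ≡ 1.
Smallest exponent giving 1 is 5963.

5963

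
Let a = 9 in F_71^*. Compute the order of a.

35

The order of 9 must divide p − 1 = 70 = 2 · 5 · 7.
Divisors: 1, 2, 5, 7, 10, 14, 35, 70.
Check each in increasing order: 9^1 ≡ 9;  9^2 ≡ 10;  9^5 ≡ 48;  9^7 ≡ 54;  9^10 ≡ 32;  9^14 ≡ 5;  9^35 ≡ 1.
Smallest exponent giving 1 is 35.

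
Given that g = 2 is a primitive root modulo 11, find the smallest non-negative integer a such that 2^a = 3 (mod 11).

8

Successive powers of 2 modulo 11:
  2^0=1  2^1=2  2^2=4  2^3=8  2^4=5  2^5=10
  2^6=9  2^7=7  2^8=3
So 2^8 ≡ 3 (mod 11), giving a = 8.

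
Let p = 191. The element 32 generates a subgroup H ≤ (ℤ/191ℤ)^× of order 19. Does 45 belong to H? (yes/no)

no

45 ∈ ⟨32⟩ iff 45^19 ≡ 1 (mod 191), since |⟨32⟩| = 19.
45^19 mod 191 = 39.
Since 39 ≠ 1, 45 does not lie in the subgroup.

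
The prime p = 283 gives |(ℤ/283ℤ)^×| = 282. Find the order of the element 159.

141

The order of 159 must divide p − 1 = 282 = 2 · 3 · 47.
Divisors: 1, 2, 3, 6, 47, 94, 141, 282.
Check each in increasing order: 159^1 ≡ 159;  159^2 ≡ 94;  159^3 ≡ 230;  159^6 ≡ 262;  159^47 ≡ 44;  159^94 ≡ 238;  159^141 ≡ 1.
Smallest exponent giving 1 is 141.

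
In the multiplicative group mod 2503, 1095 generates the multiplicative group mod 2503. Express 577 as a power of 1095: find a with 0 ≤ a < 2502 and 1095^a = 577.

1654

Baby-step giant-step with m = ceil(sqrt(2502)) = 51.
Baby table (1095^j mod 2503 for j=0..50):
  0:1  1:1095  2:88  3:1246  4:235  5:2019  6:656  7:2462
  8:159  9:1398  10:1477  11:377  12:2323  13:637  14:1681  15:990
  16:251  17:2018  18:2064  19:2374  20:1416  21:1163  22:1961  23:2224
  24:2364  25:478  26:283  27:2016  28:2377  29:2198  30:1427  31:693
  32:426  33:912  34:2446  35:160  36:2493  37:1565  38:1623  39:55
  40:153  41:2337  42:949  43:410  44:913  45:1038  46:248  47:1236
  48:1800  49:1139  50:711
Giant step factor: 1095^(-51) ≡ 1989 (mod 2503).
Scan 577·1989^i mod 2503 for i = 0, 1, …:
  i=0: 577   i=1: 1279   i=2: 883   i=3: 1684
  i=4: 462   i=5: 317   i=6: 2260   i=7: 2255
  i=8: 2322   i=9: 423     …   i=31: 1871
  i=32: 1961
Match at i=32, j=22: a = 32·51 + 22 = 1654.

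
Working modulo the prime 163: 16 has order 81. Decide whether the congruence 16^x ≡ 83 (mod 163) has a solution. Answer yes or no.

83 ∈ ⟨16⟩ iff 83^81 ≡ 1 (mod 163), since |⟨16⟩| = 81.
83^81 mod 163 = 1.
Since 1 = 1, 83 lies in the subgroup.

yes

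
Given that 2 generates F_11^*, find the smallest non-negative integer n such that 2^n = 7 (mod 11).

7

Successive powers of 2 modulo 11:
  2^0=1  2^1=2  2^2=4  2^3=8  2^4=5  2^5=10
  2^6=9  2^7=7
So 2^7 ≡ 7 (mod 11), giving n = 7.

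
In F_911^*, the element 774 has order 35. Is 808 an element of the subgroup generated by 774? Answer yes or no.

no

808 ∈ ⟨774⟩ iff 808^35 ≡ 1 (mod 911), since |⟨774⟩| = 35.
808^35 mod 911 = 757.
Since 757 ≠ 1, 808 does not lie in the subgroup.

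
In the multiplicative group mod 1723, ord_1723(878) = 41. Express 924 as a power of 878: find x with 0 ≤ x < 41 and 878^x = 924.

Baby-step giant-step with m = ceil(sqrt(41)) = 7.
Baby table (878^j mod 1723 for j=0..6):
  0:1  1:878  2:703  3:400  4:1431  5:351  6:1484
Giant step factor: 878^(-7) ≡ 1652 (mod 1723).
Scan 924·1652^i mod 1723 for i = 0, 1, …:
  i=0: 924   i=1: 1593   i=2: 615   i=3: 1133
  i=4: 538   i=5: 1431
Match at i=5, j=4: x = 5·7 + 4 = 39.

39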